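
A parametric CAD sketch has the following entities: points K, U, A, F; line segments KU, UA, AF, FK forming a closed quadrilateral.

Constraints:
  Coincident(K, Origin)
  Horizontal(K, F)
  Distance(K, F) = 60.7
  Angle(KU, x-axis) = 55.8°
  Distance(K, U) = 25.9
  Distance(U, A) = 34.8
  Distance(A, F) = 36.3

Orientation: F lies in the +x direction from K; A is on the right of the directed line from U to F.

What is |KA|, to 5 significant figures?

28.581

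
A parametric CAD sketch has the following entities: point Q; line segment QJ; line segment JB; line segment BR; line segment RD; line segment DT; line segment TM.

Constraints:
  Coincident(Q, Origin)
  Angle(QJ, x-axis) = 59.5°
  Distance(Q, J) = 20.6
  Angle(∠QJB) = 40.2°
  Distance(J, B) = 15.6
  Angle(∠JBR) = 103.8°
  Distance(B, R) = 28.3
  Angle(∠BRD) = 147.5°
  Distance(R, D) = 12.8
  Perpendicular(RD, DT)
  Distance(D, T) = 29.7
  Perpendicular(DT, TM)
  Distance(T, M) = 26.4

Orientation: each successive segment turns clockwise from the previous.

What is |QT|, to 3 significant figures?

30.6

Q is at the origin; QJ runs at 59.5° with length 20.6, so J = (10.5, 17.7). ∠QJB = 40.2° gives JB at -80.3° from the x-axis; with |JB| = 15.6, B = (13.1, 2.37). ∠JBR = 103.8° gives BR at -156° from the x-axis; with |BR| = 28.3, R = (-12.9, -8.91). ∠BRD = 147.5° gives RD at 171° from the x-axis; with |RD| = 12.8, D = (-25.5, -6.91). The perpendicularity gives DT at right angles to RD, so DT runs at 81.0°; with |DT| = 29.7, T = (-20.9, 22.4). Then |QT| = |T − Q| = 30.6.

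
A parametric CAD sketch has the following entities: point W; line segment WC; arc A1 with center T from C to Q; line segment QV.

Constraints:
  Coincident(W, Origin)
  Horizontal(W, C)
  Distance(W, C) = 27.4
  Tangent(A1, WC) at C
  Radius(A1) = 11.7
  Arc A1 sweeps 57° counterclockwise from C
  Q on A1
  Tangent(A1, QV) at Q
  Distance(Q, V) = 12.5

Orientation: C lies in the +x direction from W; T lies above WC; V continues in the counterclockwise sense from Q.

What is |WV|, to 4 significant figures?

46.77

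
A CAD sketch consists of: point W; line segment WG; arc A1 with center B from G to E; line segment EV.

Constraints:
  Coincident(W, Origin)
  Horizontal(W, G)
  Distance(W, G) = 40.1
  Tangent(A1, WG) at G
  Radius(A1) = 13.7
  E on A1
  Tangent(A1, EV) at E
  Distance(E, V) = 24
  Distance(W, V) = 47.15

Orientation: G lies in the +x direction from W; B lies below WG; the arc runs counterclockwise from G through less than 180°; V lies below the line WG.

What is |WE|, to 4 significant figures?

30.05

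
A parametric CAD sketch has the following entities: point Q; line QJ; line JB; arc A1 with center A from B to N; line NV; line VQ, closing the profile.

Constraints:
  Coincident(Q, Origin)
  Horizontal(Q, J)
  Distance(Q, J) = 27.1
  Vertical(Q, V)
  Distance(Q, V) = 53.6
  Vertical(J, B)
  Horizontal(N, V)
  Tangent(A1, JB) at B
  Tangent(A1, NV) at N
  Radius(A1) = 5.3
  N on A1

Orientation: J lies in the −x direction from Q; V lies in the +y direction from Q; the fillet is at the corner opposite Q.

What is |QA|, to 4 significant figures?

52.99

Q is at the origin; QJ is horizontal with |QJ| = 27.1 and J on the −x side, so J = (-27.10, 0.000). Q and V share the same x with |QV| = 53.6 and V on the +y side, so V = (0.000, 53.60). The virtual corner opposite Q is at (-27.10, 53.60). A1 meets JB tangentially, so AB is at right angles to JB and A1 meets NV tangentially, so AN is at right angles to NV, with radius 5.3, so the center A sits 5.3 in from both sides at A = (-21.80, 48.30). Then |QA| = |A − Q| = 52.99.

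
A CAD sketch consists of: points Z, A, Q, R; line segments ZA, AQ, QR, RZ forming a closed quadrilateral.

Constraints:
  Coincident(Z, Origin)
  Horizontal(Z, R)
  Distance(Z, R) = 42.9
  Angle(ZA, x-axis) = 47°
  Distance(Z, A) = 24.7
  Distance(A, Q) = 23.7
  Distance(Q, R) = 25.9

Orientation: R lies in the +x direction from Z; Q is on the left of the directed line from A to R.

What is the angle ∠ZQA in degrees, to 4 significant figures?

14.47°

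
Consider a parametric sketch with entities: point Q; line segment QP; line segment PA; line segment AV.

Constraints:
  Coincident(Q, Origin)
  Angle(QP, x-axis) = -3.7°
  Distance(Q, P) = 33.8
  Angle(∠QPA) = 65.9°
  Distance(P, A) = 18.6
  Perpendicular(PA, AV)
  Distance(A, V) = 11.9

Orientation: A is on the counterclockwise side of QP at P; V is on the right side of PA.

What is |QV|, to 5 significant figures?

43.022

Q is at the origin; QP runs at -3.7° with length 33.8, so P = 33.8·(cos -3.7°, sin -3.7°) = (33.730, -2.1812). ∠QPA = 65.9°, so PA runs at -3.7° + (180° − 65.9°) = 110.40° from the x-axis; with |PA| = 18.6, A = P + 18.6·(cos 110.40°, sin 110.40°) = (27.246, 15.252). PA ⟂ AV; with |AV| = 11.9 on the right of PA, V = A + 11.9·(0.93728, 0.34857) = (38.400, 19.400). Then |QV| = |V − Q| = 43.022.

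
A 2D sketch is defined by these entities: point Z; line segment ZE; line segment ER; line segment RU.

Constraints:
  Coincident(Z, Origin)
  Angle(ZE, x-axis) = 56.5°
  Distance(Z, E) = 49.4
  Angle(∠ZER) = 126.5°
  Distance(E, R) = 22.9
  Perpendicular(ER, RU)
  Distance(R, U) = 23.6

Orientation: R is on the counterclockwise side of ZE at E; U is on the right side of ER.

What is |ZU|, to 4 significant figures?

82.11

∠ZER = 126.5°, so ER runs at 56.5° + (180° − 126.5°) = 110.0° from the x-axis; with |ER| = 22.9, R = E + 22.9·(cos 110.0°, sin 110.0°) = (19.43, 62.71). ER ⟂ RU; with |RU| = 23.6 on the right of ER, U = R + 23.6·(0.9397, 0.3420) = (41.61, 70.78). Then |ZU| = |U − Z| = 82.11.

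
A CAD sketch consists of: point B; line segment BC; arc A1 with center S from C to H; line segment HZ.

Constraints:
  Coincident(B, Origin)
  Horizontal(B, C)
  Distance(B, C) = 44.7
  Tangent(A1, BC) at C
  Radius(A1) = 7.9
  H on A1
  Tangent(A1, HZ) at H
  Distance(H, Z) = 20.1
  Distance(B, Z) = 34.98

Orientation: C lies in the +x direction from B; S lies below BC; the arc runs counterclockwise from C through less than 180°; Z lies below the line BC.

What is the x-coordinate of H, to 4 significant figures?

37.87

Checks: B.y = 0.00, C.y = 0.00 ✓; |SH| = 7.900 ✓; ∠(SH, HZ) = 90.00° ✓; |HZ| = 20.10 ✓; |BZ| = 34.98 ✓.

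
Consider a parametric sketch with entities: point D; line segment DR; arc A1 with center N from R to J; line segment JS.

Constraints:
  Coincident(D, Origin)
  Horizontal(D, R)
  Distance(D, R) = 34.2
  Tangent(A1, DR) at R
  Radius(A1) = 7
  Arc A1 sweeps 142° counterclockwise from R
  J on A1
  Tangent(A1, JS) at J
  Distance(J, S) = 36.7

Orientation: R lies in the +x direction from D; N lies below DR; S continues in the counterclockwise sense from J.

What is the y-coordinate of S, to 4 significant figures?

-35.11

D is at the origin; D and R share the same y with |DR| = 34.2 and R on the +x side, so R = (34.20, 0.000). Since A1 is tangent to DR there, NR ⟂ DR, so N = R + (0, -7) = (34.20, -7.000). On A1, R sits at bearing 90° from N; a 142° counterclockwise sweep puts J at bearing 232°, so J = N + 7.0·(cos 232°, sin 232°) = (29.89, -12.52). The tangent condition forces NJ to be normal to JS, so JS runs along (−sin 232°, cos 232°); with |JS| = 36.7, S = (58.81, -35.11). So S.y = -35.11.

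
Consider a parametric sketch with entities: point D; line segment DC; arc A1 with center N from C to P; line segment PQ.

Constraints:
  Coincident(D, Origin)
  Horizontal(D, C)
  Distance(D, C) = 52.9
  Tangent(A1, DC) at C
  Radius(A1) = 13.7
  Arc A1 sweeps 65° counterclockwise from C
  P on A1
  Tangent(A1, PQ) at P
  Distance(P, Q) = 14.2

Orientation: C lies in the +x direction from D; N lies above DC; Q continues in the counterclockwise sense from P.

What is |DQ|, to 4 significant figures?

74.28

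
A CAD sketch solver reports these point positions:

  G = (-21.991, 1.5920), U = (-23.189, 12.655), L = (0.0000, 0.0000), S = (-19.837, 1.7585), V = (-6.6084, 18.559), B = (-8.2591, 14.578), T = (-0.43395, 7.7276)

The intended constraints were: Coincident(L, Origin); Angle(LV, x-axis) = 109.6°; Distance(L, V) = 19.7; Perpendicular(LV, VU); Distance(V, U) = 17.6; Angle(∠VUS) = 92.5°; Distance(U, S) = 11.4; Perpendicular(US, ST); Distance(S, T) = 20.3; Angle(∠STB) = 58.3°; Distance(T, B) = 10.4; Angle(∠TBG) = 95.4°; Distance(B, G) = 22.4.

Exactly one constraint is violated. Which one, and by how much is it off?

Distance(B, G) = 22.4 — off by 3.50.

L = (0.00, 0.00) ✓; LV at 109.6° ✓; |LV| = 19.70 ✓; ∠(LV, VU) = 90.00° ✓; |VU| = 17.60 ✓; ∠VUS = 92.50° ✓; |US| = 11.40 ✓; ∠(US, ST) = 90.00° ✓; |ST| = 20.30 ✓; ∠STB = 58.30° ✓; |TB| = 10.40 ✓; ∠TBG = 95.40° ✓; |BG| = 18.90 ✗.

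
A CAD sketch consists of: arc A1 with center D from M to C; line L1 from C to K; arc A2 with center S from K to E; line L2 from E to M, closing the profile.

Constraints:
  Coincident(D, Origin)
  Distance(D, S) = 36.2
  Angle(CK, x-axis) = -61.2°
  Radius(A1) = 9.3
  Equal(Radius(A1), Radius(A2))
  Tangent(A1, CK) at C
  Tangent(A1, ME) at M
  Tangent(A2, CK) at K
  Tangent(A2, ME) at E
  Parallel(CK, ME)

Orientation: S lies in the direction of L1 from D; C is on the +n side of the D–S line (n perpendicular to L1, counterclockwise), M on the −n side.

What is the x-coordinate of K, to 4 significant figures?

25.59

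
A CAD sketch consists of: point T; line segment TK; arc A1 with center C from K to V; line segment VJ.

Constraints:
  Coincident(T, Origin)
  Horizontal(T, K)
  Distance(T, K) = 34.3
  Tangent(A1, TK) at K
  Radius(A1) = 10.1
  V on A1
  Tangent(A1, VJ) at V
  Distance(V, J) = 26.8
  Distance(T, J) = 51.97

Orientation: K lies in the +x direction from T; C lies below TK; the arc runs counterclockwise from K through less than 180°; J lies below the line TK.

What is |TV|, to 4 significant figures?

28.45

T is at the origin; T and K share the same y with |TK| = 34.3 and K on the +x side, so K = (34.30, 0.000). Tangency of A1 to TK means the radius CK is perpendicular to TK, so C = K + (0, -10.1) = (34.30, -10.10). Since CV ⟂ VJ (tangency), |CJ| = √(10.1² + 26.8²) = 28.64 regardless of where V sits on A1. So J lies on both circle(T, 51.97) and circle(C, 28.64); the below-TK intersection is J = (34.64, -38.74). V is the foot of the tangent from J: V = (24.89, -13.78).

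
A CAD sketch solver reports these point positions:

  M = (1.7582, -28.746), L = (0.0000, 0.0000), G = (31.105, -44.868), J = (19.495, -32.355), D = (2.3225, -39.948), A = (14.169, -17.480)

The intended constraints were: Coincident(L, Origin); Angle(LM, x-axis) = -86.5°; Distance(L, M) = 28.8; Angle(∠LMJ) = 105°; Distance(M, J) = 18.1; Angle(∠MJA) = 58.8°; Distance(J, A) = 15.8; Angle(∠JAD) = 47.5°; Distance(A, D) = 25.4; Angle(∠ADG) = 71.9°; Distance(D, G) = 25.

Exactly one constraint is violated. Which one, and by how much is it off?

Distance(D, G) = 25 — off by 4.20.

L = (0.00, 0.00) ✓; LM at -86.50° ✓; |LM| = 28.80 ✓; ∠LMJ = 105.0° ✓; |MJ| = 18.10 ✓; ∠MJA = 58.80° ✓; |JA| = 15.80 ✓; ∠JAD = 47.50° ✓; |AD| = 25.40 ✓; ∠ADG = 71.90° ✓; |DG| = 29.20 ✗.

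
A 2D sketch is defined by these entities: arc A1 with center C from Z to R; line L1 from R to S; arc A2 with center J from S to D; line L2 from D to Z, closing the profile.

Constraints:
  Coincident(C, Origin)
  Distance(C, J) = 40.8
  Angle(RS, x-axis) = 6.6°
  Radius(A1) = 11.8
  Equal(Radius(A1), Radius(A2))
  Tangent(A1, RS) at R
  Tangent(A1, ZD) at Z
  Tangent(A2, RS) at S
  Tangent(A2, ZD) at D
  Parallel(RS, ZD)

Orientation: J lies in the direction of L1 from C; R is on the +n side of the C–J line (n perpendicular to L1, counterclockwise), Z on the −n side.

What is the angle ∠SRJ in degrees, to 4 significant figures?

16.13°

Tangency of A1 to both parallel lines with radius 11.8 puts R and Z at C ± 11.8·n: R = (-1.356, 11.72), Z = (1.356, -11.72). Equal radii place S and D the same way about J: S = J + 11.8·n = (39.17, 16.41), D = J − 11.8·n = (41.89, -7.032). Then cos ∠SRJ = RS·RJ / (|RS||RJ|), giving 16.13°.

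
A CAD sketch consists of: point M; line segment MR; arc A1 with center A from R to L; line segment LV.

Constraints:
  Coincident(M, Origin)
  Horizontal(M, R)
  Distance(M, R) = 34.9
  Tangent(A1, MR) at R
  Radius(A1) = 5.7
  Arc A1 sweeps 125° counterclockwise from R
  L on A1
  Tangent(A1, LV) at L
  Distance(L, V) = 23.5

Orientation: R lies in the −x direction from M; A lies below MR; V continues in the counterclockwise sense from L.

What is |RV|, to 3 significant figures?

29.6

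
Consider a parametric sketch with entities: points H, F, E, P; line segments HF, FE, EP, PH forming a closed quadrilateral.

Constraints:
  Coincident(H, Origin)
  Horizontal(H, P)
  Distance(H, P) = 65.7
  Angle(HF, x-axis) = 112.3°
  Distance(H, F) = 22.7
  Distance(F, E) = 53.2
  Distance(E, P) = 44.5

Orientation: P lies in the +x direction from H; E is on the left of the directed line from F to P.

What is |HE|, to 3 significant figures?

56.3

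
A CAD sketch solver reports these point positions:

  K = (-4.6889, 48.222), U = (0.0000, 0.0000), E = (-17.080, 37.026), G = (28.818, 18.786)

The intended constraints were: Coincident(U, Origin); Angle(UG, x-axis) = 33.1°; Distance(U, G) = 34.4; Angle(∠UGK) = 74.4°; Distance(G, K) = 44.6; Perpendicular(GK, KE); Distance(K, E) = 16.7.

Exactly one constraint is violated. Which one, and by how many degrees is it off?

Perpendicular(GK, KE) — off by 6.60°.

U = (0.00, 0.00) ✓; UG at 33.10° ✓; |UG| = 34.40 ✓; ∠UGK = 74.40° ✓; |GK| = 44.60 ✓; ∠(GK, KE) = 83.40° ✗; |KE| = 16.70 ✓.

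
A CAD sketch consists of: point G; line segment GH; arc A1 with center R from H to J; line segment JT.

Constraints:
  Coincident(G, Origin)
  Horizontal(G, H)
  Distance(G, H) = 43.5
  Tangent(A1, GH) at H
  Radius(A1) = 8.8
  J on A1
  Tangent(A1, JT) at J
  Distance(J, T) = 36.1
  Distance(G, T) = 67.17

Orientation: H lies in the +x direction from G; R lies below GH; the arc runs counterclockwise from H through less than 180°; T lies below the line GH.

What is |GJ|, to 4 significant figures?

37.44

G is at the origin; G and H share the same y with |GH| = 43.5 and H on the +x side, so H = (43.50, 0.000). Tangency of A1 to GH means the radius RH is perpendicular to GH, so R = H + (0, -8.8) = (43.50, -8.800). Since RJ ⟂ JT (tangency), |RT| = √(8.8² + 36.1²) = 37.16 regardless of where J sits on A1. So T lies on both circle(G, 67.17) and circle(R, 37.16); the below-GH intersection is T = (49.43, -45.48). J is the foot of the tangent from T: J = (35.39, -12.22).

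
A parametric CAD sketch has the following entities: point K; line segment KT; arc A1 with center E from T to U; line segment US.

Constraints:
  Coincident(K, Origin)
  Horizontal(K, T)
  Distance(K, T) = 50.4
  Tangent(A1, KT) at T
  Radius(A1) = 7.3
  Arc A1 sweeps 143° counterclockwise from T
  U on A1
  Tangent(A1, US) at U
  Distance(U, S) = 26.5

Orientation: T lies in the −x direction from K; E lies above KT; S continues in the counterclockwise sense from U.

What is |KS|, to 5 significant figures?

73.194

K is at the origin; KT is horizontal with |KT| = 50.4 and T on the −x side, so T = (-50.400, 0.0000). Tangency of A1 to KT means the radius ET is perpendicular to KT, so E = T + (0, 7.3) = (-50.400, 7.3000). On A1, T sits at bearing -90° from E; a 143° counterclockwise sweep puts U at bearing 53°, so U = E + 7.3·(cos 53°, sin 53°) = (-46.007, 13.130). Since A1 is tangent to US there, EU ⟂ US, so US runs along (−sin 53°, cos 53°); with |US| = 26.5, S = (-67.171, 29.078). Then |KS| = |S − K| = 73.194.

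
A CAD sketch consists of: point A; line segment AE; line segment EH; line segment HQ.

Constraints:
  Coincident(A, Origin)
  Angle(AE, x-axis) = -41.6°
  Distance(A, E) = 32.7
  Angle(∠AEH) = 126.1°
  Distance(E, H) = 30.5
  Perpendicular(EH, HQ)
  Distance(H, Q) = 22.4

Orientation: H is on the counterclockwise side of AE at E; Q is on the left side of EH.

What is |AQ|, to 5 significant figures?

49.929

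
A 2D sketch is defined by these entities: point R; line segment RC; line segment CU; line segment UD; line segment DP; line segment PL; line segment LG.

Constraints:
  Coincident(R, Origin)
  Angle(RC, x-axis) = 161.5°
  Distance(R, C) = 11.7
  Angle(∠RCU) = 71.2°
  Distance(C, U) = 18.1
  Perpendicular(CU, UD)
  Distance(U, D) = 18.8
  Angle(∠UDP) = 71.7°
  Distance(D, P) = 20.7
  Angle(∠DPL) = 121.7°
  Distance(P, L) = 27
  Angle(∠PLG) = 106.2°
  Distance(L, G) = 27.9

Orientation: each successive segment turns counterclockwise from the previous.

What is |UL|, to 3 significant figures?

29.4

R is at the origin; RC runs at 161.5° with length 11.7, so C = (-11.1, 3.71). ∠RCU = 71.2° gives CU at -89.7° from the x-axis; with |CU| = 18.1, U = (-11.0, -14.4). CU is perpendicular to UD, so UD runs at 0.300°; with |UD| = 18.8, D = (7.80, -14.3). ∠UDP = 71.7° gives DP at 109° from the x-axis; with |DP| = 20.7, P = (1.20, 5.33). ∠DPL = 121.7° gives PL at 167° from the x-axis; with |PL| = 27.0, L = (-25.1, 11.4). Then |UL| = |L − U| = 29.4.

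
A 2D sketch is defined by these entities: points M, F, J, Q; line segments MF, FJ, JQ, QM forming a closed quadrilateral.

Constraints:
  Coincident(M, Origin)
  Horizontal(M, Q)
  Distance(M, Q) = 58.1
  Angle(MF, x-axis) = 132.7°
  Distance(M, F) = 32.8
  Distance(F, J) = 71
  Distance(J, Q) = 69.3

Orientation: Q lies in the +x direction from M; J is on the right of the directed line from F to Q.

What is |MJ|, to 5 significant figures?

42.321

Checks: |FJ| = 71.00 ✓; |JQ| = 69.30 ✓.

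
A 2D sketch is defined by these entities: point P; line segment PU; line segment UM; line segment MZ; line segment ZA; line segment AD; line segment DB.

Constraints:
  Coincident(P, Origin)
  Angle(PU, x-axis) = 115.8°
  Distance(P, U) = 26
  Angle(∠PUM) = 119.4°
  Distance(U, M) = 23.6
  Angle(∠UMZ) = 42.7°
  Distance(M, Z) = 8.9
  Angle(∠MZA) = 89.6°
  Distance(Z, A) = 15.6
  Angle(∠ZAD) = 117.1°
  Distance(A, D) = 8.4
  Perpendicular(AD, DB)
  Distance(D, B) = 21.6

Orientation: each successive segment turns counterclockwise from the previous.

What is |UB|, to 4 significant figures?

30.29

P is at the origin; PU runs at 115.8° with length 26.0, so U = (-11.32, 23.41). ∠PUM = 119.4° gives UM at 176.4° from the x-axis; with |UM| = 23.6, M = (-34.87, 24.89). ∠UMZ = 42.7° gives MZ at -46.30° from the x-axis; with |MZ| = 8.9, Z = (-28.72, 18.46). ∠MZA = 89.6° gives ZA at 44.10° from the x-axis; with |ZA| = 15.6, A = (-17.52, 29.31). ∠ZAD = 117.1° gives AD at 107.0° from the x-axis; with |AD| = 8.4, D = (-19.97, 37.34). The perpendicularity gives DB at right angles to AD, so DB runs at -163.0°; with |DB| = 21.6, B = (-40.63, 31.03). Then |UB| = |B − U| = 30.29.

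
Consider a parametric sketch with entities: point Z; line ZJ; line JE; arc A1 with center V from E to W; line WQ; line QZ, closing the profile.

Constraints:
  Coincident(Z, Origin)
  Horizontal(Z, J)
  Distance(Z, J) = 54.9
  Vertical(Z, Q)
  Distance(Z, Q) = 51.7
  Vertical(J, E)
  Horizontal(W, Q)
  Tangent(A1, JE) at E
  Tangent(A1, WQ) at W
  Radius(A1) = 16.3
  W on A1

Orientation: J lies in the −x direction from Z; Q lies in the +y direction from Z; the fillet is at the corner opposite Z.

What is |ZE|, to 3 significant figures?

65.3

Z is at the origin; Z and J share the same y with |ZJ| = 54.9 and J on the −x side, so J = (-54.9, 0.00). ZQ is vertical with |ZQ| = 51.7 and Q on the +y side, so Q = (0.00, 51.7). The virtual corner opposite Z is at (-54.9, 51.7). The tangent condition forces VE to be normal to JE and A1 meets WQ tangentially, so VW is at right angles to WQ, with radius 16.3, so the center V sits 16.3 in from both sides at V = (-38.6, 35.4). That places the tangent points at E = (-54.9, 35.4) on JE and W = (-38.6, 51.7) on WQ. Then |ZE| = |E − Z| = 65.3.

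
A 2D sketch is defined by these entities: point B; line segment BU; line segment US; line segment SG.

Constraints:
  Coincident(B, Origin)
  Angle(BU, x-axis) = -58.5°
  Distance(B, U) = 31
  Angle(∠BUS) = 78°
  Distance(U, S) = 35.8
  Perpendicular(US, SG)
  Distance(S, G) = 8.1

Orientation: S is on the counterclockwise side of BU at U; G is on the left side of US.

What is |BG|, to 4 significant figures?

36.82

B is at the origin; BU runs at -58.5° with length 31.0, so U = 31.0·(cos -58.5°, sin -58.5°) = (16.20, -26.43). ∠BUS = 78.0°, so US runs at -58.5° + (180° − 78.0°) = 43.50° from the x-axis; with |US| = 35.8, S = U + 35.8·(cos 43.50°, sin 43.50°) = (42.17, -1.789). US ⟂ SG; with |SG| = 8.1 on the left of US, G = S + 8.1·(-0.6884, 0.7254) = (36.59, 4.087). Then |BG| = |G − B| = 36.82.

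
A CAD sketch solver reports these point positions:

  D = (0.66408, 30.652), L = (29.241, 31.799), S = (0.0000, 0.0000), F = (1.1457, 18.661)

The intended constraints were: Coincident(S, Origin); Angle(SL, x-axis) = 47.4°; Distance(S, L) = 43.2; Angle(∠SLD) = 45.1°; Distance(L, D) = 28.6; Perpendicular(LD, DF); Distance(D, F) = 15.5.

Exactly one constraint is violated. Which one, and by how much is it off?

Distance(D, F) = 15.5 — off by 3.50.

S = (0.00, 0.00) ✓; SL at 47.40° ✓; |SL| = 43.20 ✓; ∠SLD = 45.10° ✓; |LD| = 28.60 ✓; ∠(LD, DF) = 90.00° ✓; |DF| = 12.00 ✗.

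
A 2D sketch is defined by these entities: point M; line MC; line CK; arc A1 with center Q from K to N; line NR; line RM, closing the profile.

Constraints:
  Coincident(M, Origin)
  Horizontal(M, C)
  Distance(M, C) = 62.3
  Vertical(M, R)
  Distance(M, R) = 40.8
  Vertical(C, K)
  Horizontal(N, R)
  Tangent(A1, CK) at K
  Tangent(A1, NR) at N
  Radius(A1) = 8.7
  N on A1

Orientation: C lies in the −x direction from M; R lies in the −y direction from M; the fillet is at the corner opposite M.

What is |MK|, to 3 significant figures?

70.1

The virtual corner opposite M is at (-62.3, -40.8). Since A1 is tangent to CK there, QK ⟂ CK and since A1 is tangent to NR there, QN ⟂ NR, with radius 8.7, so the center Q sits 8.7 in from both sides at Q = (-53.6, -32.1). That places the tangent points at K = (-62.3, -32.1) on CK and N = (-53.6, -40.8) on NR. Then |MK| = |K − M| = 70.1.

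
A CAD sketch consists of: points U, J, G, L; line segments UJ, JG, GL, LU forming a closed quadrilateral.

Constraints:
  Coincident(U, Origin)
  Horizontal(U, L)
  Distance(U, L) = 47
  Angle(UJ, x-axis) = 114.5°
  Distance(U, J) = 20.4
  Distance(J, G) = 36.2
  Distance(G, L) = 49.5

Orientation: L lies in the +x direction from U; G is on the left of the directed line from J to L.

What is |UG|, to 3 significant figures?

45.8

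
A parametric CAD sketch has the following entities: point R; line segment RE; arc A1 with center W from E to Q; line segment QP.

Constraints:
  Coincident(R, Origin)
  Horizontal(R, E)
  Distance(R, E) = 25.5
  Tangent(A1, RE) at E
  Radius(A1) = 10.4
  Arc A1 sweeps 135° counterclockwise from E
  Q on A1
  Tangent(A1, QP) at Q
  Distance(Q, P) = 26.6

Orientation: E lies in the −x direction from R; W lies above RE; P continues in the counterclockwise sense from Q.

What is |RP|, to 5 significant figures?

51.986

R is at the origin; R and E share the same y with |RE| = 25.5 and E on the −x side, so E = (-25.500, 0.0000). Since A1 is tangent to RE there, WE ⟂ RE, so W = E + (0, 10.4) = (-25.500, 10.400). On A1, E sits at bearing -90° from W; a 135° counterclockwise sweep puts Q at bearing 45°, so Q = W + 10.4·(cos 45°, sin 45°) = (-18.146, 17.754). A1 meets QP tangentially, so WQ is at right angles to QP, so QP runs along (−sin 45°, cos 45°); with |QP| = 26.6, P = (-36.955, 36.563). Then |RP| = |P − R| = 51.986.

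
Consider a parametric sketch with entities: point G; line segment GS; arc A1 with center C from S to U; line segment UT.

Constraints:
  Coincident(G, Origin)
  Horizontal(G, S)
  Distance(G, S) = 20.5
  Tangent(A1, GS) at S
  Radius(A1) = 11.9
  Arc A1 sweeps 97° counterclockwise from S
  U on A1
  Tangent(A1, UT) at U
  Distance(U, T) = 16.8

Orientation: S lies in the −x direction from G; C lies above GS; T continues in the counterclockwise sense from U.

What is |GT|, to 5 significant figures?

31.887

On A1, S sits at bearing -90° from C; a 97° counterclockwise sweep puts U at bearing 7°, so U = C + 11.9·(cos 7°, sin 7°) = (-8.6887, 13.350). A1 meets UT tangentially, so CU is at right angles to UT, so UT runs along (−sin 7°, cos 7°); with |UT| = 16.8, T = (-10.736, 30.025). Then |GT| = |T − G| = 31.887.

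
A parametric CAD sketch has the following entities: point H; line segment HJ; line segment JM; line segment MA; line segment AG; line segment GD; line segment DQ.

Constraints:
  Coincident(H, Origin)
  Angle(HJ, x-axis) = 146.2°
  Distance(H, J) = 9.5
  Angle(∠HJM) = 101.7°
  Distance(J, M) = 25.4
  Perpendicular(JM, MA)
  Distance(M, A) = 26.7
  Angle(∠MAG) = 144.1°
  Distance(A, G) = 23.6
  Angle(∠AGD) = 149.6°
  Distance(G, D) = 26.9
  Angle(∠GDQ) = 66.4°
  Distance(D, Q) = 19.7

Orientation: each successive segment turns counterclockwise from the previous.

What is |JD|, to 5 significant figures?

58.118

H is at the origin; HJ runs at 146.2° with length 9.5, so J = (-7.8944, 5.2848). ∠HJM = 101.7° gives JM at -135.50° from the x-axis; with |JM| = 25.4, M = (-26.011, -12.518). The perpendicularity gives MA at right angles to JM, so MA runs at -45.500°; with |MA| = 26.7, A = (-7.2966, -31.562). ∠MAG = 144.1° gives AG at -9.6000° from the x-axis; with |AG| = 23.6, G = (15.973, -35.498). ∠AGD = 149.6° gives GD at 20.800° from the x-axis; with |GD| = 26.9, D = (41.120, -25.945). Then |JD| = |D − J| = 58.118.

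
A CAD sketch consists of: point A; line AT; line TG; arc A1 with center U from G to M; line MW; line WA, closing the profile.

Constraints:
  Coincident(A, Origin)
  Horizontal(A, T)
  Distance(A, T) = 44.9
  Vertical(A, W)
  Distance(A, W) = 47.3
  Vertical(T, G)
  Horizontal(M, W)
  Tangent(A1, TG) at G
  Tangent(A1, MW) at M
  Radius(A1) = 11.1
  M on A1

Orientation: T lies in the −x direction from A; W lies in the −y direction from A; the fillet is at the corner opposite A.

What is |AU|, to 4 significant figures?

49.53

A is at the origin; A and T share the same y with |AT| = 44.9 and T on the −x side, so T = (-44.90, 0.000). A and W share the same x with |AW| = 47.3 and W on the −y side, so W = (0.000, -47.30). The virtual corner opposite A is at (-44.90, -47.30). The tangent condition forces UG to be normal to TG and since A1 is tangent to MW there, UM ⟂ MW, with radius 11.1, so the center U sits 11.1 in from both sides at U = (-33.80, -36.20). Then |AU| = |U − A| = 49.53.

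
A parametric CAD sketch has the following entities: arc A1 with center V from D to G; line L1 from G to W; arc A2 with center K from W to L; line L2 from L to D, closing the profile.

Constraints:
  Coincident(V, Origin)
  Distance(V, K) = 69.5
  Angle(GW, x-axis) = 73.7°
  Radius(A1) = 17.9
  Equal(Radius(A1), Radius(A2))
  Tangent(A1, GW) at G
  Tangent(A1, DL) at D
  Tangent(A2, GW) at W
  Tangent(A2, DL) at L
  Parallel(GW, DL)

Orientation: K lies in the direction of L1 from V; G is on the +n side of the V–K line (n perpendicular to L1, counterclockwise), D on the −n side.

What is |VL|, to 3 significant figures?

71.8

The slot axis is L1's direction at 73.7°, so u = (cos 73.7°, sin 73.7°) = (0.281, 0.960) and n = (−sin 73.7°, cos 73.7°) = (-0.960, 0.281). V is at the origin and K lies 69.5 along u from V, so K = 69.5·u = (19.5, 66.7). Tangency of A1 to both parallel lines with radius 17.9 puts G and D at V ± 17.9·n: G = (-17.2, 5.02), D = (17.2, -5.02). Equal radii place W and L the same way about K: W = K + 17.9·n = (2.33, 71.7), L = K − 17.9·n = (36.7, 61.7). Then |VL| = |L − V| = 71.8.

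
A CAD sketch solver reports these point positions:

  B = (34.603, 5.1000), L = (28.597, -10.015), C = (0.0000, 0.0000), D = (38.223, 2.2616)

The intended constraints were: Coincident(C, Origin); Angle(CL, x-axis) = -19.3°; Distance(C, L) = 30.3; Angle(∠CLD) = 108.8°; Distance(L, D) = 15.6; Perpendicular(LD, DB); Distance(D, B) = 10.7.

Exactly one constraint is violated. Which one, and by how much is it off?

Distance(D, B) = 10.7 — off by 6.10.

C = (0.00, 0.00) ✓; CL at -19.30° ✓; |CL| = 30.30 ✓; ∠CLD = 108.8° ✓; |LD| = 15.60 ✓; ∠(LD, DB) = 90.00° ✓; |DB| = 4.600 ✗.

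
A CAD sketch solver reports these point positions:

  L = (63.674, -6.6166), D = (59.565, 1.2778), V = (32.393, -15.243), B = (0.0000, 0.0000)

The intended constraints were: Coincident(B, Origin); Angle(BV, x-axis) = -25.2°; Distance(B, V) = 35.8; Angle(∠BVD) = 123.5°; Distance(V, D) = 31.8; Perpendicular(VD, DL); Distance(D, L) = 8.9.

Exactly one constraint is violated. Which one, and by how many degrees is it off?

Perpendicular(VD, DL) — off by 3.80°.

B = (0.00, 0.00) ✓; BV at -25.20° ✓; |BV| = 35.80 ✓; ∠BVD = 123.5° ✓; |VD| = 31.80 ✓; ∠(VD, DL) = 93.80° ✗; |DL| = 8.900 ✓.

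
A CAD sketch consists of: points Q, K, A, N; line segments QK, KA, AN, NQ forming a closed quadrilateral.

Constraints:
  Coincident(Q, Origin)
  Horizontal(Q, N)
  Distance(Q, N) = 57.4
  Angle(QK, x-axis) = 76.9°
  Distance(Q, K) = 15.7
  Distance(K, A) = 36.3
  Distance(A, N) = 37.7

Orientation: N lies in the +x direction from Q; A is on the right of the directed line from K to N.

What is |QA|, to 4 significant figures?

27.65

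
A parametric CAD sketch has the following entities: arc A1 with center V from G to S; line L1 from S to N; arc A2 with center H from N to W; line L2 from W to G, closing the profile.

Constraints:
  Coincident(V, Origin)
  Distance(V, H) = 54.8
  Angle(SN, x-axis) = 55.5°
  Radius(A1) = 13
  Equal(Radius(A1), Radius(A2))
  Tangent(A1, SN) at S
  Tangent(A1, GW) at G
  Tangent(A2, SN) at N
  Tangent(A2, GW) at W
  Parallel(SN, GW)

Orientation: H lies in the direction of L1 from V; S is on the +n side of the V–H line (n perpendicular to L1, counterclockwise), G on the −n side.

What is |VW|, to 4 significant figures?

56.32

The slot axis is L1's direction at 55.5°, so u = (cos 55.5°, sin 55.5°) = (0.5664, 0.8241) and n = (−sin 55.5°, cos 55.5°) = (-0.8241, 0.5664). V is at the origin and H lies 54.8 along u from V, so H = 54.8·u = (31.04, 45.16). Tangency of A1 to both parallel lines with radius 13.0 puts S and G at V ± 13.0·n: S = (-10.71, 7.363), G = (10.71, -7.363). Equal radii place N and W the same way about H: N = H + 13.0·n = (20.33, 52.53), W = H − 13.0·n = (41.75, 37.80). Then |VW| = |W − V| = 56.32.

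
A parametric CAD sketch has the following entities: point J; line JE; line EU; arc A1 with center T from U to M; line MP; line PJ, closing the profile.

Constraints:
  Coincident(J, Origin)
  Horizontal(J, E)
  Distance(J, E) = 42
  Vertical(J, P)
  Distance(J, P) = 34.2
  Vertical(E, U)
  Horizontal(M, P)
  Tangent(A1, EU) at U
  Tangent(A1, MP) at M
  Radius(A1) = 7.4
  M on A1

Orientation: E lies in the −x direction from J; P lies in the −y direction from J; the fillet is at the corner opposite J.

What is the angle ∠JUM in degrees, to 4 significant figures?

77.54°

The virtual corner opposite J is at (-42.00, -34.20). Tangency of A1 to EU means the radius TU is perpendicular to EU and A1 meets MP tangentially, so TM is at right angles to MP, with radius 7.4, so the center T sits 7.4 in from both sides at T = (-34.60, -26.80). That places the tangent points at U = (-42.00, -26.80) on EU and M = (-34.60, -34.20) on MP. Then cos ∠JUM = UJ·UM / (|UJ||UM|), giving 77.54°.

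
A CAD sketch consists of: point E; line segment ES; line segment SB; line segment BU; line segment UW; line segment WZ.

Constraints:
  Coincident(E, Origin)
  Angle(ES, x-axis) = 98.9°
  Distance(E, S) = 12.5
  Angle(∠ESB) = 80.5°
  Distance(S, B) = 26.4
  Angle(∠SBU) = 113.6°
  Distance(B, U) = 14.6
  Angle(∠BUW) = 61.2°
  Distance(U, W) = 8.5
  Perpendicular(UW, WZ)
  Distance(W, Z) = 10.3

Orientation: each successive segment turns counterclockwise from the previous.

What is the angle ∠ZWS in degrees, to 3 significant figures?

67.3°

E is at the origin; ES runs at 98.9° with length 12.5, so S = (-1.93, 12.3). ∠ESB = 80.5° gives SB at -162° from the x-axis; with |SB| = 26.4, B = (-27.0, 4.02). ∠SBU = 113.6° gives BU at -95.2° from the x-axis; with |BU| = 14.6, U = (-28.3, -10.5). ∠BUW = 61.2° gives UW at 23.6° from the x-axis; with |UW| = 8.5, W = (-20.5, -7.12). UW ⟂ WZ, so WZ runs at 114°; with |WZ| = 10.3, Z = (-24.6, 2.32). Then cos ∠ZWS = WZ·WS / (|WZ||WS|), giving 67.3°.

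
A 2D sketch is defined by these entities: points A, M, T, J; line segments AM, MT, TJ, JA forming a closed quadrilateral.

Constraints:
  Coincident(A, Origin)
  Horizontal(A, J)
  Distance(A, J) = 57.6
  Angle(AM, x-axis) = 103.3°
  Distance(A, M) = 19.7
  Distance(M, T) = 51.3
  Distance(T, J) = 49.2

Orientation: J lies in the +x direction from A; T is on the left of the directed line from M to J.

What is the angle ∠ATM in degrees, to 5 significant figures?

18.111°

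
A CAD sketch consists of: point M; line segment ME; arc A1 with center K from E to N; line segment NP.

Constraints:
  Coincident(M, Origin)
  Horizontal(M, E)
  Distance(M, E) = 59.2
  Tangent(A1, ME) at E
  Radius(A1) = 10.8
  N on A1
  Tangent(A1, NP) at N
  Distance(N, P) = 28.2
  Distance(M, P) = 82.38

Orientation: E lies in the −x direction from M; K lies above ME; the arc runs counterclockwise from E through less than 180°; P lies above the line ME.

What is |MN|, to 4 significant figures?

55.44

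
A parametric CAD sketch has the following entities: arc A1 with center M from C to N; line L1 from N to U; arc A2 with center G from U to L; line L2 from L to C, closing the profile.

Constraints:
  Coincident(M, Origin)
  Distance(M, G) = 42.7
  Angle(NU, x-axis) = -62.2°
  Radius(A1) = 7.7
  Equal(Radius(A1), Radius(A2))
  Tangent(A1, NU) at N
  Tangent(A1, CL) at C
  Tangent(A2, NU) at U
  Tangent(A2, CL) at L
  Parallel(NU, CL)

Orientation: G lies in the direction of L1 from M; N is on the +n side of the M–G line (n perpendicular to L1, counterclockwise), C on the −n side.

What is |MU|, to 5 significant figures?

43.389

The slot axis is L1's direction at -62.2°, so u = (cos -62.2°, sin -62.2°) = (0.46639, -0.88458) and n = (−sin -62.2°, cos -62.2°) = (0.88458, 0.46639). M is at the origin and G lies 42.7 along u from M, so G = 42.7·u = (19.915, -37.772). Tangency of A1 to both parallel lines with radius 7.7 puts N and C at M ± 7.7·n: N = (6.8113, 3.5912), C = (-6.8113, -3.5912). Equal radii place U and L the same way about G: U = G + 7.7·n = (26.726, -34.180), L = G − 7.7·n = (13.103, -41.363). Then |MU| = |U − M| = 43.389.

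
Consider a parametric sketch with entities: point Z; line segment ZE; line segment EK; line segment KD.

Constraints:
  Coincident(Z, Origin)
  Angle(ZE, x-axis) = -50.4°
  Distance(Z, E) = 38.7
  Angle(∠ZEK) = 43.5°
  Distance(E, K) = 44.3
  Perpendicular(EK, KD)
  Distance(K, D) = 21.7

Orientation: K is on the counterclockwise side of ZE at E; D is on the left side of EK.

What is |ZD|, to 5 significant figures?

16.963

∠ZEK = 43.5°, so EK runs at -50.4° + (180° − 43.5°) = 86.100° from the x-axis; with |EK| = 44.3, K = E + 44.3·(cos 86.100°, sin 86.100°) = (27.681, 14.379). EK is perpendicular to KD; with |KD| = 21.7 on the left of EK, D = K + 21.7·(-0.99768, 0.068015) = (6.0316, 15.854). Then |ZD| = |D − Z| = 16.963.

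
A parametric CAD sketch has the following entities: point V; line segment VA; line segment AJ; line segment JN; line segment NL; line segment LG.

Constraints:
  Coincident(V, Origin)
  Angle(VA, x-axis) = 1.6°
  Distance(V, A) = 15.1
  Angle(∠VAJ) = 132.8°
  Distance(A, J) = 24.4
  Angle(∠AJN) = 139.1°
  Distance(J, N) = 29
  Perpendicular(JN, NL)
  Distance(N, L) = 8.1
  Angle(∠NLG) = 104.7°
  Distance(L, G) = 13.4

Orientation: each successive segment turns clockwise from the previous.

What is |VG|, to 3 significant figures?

40.1

V is at the origin; VA runs at 1.6° with length 15.1, so A = (15.1, 0.422). ∠VAJ = 132.8° gives AJ at -45.6° from the x-axis; with |AJ| = 24.4, J = (32.2, -17.0). ∠AJN = 139.1° gives JN at -86.5° from the x-axis; with |JN| = 29.0, N = (33.9, -46.0). The perpendicularity gives NL at right angles to JN, so NL runs at -176°; with |NL| = 8.1, L = (25.9, -46.5). ∠NLG = 104.7° gives LG at 108° from the x-axis; with |LG| = 13.4, G = (21.7, -33.7). Then |VG| = |G − V| = 40.1.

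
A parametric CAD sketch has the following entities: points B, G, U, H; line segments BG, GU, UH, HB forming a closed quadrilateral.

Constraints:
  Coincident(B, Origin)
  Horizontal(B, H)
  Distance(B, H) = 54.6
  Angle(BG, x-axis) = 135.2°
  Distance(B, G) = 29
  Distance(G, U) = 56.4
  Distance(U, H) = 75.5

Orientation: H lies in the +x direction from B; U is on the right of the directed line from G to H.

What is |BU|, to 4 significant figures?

37.35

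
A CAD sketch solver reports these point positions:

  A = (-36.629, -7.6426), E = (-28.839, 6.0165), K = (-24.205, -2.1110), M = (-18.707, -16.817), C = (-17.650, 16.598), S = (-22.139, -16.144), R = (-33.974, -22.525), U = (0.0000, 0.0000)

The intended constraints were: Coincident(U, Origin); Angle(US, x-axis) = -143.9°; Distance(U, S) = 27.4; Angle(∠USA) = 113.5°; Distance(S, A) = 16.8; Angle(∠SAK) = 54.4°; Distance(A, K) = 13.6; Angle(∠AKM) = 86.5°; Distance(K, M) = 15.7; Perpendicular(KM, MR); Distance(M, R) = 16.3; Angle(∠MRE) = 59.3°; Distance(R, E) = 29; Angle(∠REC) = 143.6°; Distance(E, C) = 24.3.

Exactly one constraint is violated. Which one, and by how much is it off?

Distance(E, C) = 24.3 — off by 8.90.

U = (0.00, 0.00) ✓; US at -143.9° ✓; |US| = 27.40 ✓; ∠USA = 113.5° ✓; |SA| = 16.80 ✓; ∠SAK = 54.40° ✓; |AK| = 13.60 ✓; ∠AKM = 86.50° ✓; |KM| = 15.70 ✓; ∠(KM, MR) = 90.00° ✓; |MR| = 16.30 ✓; ∠MRE = 59.30° ✓; |RE| = 29.00 ✓; ∠REC = 143.6° ✓; |EC| = 15.40 ✗.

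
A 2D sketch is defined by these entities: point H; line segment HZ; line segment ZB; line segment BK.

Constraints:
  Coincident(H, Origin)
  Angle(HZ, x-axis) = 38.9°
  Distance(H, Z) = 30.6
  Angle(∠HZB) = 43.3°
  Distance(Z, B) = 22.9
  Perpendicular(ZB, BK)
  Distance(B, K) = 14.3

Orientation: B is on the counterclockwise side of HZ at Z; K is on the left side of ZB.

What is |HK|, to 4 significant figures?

6.716

H is at the origin; HZ runs at 38.9° with length 30.6, so Z = 30.6·(cos 38.9°, sin 38.9°) = (23.81, 19.22). ∠HZB = 43.3°, so ZB runs at 38.9° + (180° − 43.3°) = 175.6° from the x-axis; with |ZB| = 22.9, B = Z + 22.9·(cos 175.6°, sin 175.6°) = (0.9817, 20.97). ZB ⟂ BK; with |BK| = 14.3 on the left of ZB, K = B + 14.3·(-0.07672, -0.9971) = (-0.1153, 6.715). Then |HK| = |K − H| = 6.716.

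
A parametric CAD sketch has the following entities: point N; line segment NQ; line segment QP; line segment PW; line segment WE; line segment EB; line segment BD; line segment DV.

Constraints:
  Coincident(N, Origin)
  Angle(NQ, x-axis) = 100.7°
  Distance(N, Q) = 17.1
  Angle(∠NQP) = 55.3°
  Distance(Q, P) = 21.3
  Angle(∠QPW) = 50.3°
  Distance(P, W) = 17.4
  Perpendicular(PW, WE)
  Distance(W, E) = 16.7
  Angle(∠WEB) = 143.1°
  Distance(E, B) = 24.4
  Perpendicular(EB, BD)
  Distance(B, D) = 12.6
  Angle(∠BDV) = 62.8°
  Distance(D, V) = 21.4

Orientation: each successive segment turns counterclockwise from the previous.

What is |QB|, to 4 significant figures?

22.60

N is at the origin; NQ runs at 100.7° with length 17.1, so Q = (-3.175, 16.80). ∠NQP = 55.3° gives QP at -134.6° from the x-axis; with |QP| = 21.3, P = (-18.13, 1.637). ∠QPW = 50.3° gives PW at -4.900° from the x-axis; with |PW| = 17.4, W = (-0.7944, 0.1503). PW ⟂ WE, so WE runs at 85.10°; with |WE| = 16.7, E = (0.6321, 16.79). ∠WEB = 143.1° gives EB at 122.0° from the x-axis; with |EB| = 24.4, B = (-12.30, 37.48). Then |QB| = |B − Q| = 22.60.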